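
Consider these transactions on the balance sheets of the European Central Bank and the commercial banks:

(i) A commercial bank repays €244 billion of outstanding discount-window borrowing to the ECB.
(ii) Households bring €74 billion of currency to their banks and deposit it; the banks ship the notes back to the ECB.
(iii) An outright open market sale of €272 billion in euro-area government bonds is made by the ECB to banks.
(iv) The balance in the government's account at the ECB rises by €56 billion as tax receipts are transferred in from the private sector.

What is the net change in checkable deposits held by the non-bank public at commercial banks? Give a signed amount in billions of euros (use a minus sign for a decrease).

+€18 billion

Discount-window repayment €244 billion: the counterparty is a bank, so public deposits are unchanged → 0.
Currency deposit €74 billion: non-bank counterparties' bank balances rise → +€74B.
OMO sale (to banks) €272 billion: the counterparty is a bank, so public deposits are unchanged → 0.
Government account inflow €56 billion: non-bank counterparties' bank balances fall → −€56B.
Net: 0 + 74 + 0 − 56 = +€18 billion.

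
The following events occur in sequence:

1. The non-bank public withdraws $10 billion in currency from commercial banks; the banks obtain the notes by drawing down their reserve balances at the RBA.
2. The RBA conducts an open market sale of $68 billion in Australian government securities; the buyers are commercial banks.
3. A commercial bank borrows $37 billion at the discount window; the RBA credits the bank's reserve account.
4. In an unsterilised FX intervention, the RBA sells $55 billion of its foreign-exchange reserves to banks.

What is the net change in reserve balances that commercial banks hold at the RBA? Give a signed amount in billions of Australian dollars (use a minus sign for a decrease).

-$96 billion

RBA balance sheet:
  Assets:      Securities −$68B, Loans to banks +$37B, Foreign assets −$55B
  Liabilities: Bank reserves −$96B, Currency in circulation +$10B
Commercial banking system:
  Assets:      Reserves at CB −$96B, Securities +$68B, Foreign assets +$55B
  Liabilities: Checkable deposits −$10B, Borrowings from CB +$37B
So the change in reserve balances that commercial banks hold at the RBA is -$96 billion.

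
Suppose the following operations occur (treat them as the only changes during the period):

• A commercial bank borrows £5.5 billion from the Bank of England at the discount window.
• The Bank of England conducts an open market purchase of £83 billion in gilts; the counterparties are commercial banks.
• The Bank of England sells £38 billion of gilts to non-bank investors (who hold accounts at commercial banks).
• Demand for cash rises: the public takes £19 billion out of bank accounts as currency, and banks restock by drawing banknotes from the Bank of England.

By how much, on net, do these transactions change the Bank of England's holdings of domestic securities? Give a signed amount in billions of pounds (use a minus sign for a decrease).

+£45 billion

Discount-window loan £5.5 billion: the Bank of England's securities portfolio is untouched → 0.
OMO purchase (from banks) £83 billion: securities added to the Bank of England's portfolio → +£83B.
Asset sale (to non-banks) £38 billion: securities removed from the Bank of England's portfolio → −£38B.
Currency withdrawal £19 billion: the Bank of England's securities portfolio is untouched → 0.
Net: 0 + 83 − 38 + 0 = +£45 billion.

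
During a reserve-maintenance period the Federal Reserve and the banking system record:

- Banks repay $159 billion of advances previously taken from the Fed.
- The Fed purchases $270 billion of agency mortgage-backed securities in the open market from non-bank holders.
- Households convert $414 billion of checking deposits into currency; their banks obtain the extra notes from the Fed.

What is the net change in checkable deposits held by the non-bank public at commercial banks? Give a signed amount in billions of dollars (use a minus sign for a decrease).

Discount-window repayment $159 billion: the counterparty is a bank, so public deposits are unchanged → 0.
Asset purchase (from non-banks) $270 billion: non-bank counterparties' bank balances rise → +$270B.
Currency withdrawal $414 billion: non-bank counterparties' bank balances fall → −$414B.
Net: 0 + 270 − 414 = -$144 billion.

-$144 billion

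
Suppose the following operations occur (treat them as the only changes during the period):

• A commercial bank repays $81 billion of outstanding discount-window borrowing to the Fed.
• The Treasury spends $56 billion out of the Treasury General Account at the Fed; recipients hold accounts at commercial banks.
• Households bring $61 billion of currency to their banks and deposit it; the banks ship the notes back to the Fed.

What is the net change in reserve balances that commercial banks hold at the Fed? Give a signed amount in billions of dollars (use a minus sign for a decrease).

Fed balance sheet:
  Assets:      Loans to banks −$81B
  Liabilities: Bank reserves +$36B, Currency in circulation −$61B, Government deposits −$56B
So the change in reserve balances that commercial banks hold at the Fed is +$36 billion.

+$36 billion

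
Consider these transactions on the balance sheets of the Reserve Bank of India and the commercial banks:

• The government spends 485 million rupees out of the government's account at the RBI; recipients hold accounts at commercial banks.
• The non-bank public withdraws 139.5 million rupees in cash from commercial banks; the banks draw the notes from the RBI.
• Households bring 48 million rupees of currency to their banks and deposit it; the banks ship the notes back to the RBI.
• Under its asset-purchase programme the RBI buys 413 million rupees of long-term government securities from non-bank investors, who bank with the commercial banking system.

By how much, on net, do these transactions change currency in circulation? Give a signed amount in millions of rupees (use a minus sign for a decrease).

+91.5 million

RBI balance sheet:
  Assets:      Securities +413M
  Liabilities: Bank reserves +806.5M, Currency in circulation +91.5M, Government deposits −485M
Commercial banking system:
  Assets:      Reserves at CB +806.5M
  Liabilities: Checkable deposits +806.5M
So the change in currency in circulation is +91.5 million.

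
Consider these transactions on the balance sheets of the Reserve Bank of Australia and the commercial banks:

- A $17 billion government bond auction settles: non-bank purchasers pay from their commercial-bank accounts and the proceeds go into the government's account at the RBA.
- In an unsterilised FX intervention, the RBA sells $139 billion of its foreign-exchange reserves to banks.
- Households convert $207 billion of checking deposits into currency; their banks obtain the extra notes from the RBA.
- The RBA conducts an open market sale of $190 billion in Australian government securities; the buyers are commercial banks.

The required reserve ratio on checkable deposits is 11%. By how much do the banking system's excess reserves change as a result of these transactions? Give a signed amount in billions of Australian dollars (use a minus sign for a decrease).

Government account inflow $17 billion: reserves −$17B, deposits −$17B.
FX sale $139 billion: reserves −$139B, deposits 0.
Currency withdrawal $207 billion: reserves −$207B, deposits −$207B.
OMO sale (to banks) $190 billion: reserves −$190B, deposits 0.
Totals: Δreserves = −$553B, Δdeposits = −$224B.
Δrequired reserves = 11% × −$224B = −$24.64B.
Δexcess reserves = Δreserves − Δrequired = −$553B − (−$24.64B) = -$528.36 billion.

-$528.36 billion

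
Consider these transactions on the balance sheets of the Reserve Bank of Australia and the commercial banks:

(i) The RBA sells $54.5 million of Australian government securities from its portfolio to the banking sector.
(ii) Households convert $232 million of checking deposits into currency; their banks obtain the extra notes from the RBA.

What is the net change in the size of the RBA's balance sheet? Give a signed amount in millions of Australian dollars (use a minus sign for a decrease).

-$54.5 million

RBA balance sheet:
  Assets:      Securities −$54.5M
  Liabilities: Bank reserves −$286.5M, Currency in circulation +$232M
Change in total RBA assets = -$54.5 million.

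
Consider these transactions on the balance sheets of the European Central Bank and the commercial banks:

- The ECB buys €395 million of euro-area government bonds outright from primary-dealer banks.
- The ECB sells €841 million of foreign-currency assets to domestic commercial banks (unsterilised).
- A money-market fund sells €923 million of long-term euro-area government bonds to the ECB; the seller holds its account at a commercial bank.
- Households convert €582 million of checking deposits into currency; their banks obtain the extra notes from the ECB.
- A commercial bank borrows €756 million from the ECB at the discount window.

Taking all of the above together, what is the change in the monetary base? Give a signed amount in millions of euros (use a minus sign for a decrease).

ECB balance sheet:
  Assets:      Securities +€1318M, Loans to banks +€756M, Foreign assets −€841M
  Liabilities: Bank reserves +€651M, Currency in circulation +€582M
Monetary base = currency + reserves: +€582M + (+€651M) = +€1233 million.

+€1233 million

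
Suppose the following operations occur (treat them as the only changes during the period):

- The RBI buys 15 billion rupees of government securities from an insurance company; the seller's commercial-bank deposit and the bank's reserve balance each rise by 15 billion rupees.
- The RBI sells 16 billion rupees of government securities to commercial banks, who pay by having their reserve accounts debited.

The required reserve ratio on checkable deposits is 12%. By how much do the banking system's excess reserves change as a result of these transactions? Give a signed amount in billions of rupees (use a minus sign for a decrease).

-2.8 billion

Asset purchase (from non-banks) 15 billion rupees: reserves +15B, deposits +15B.
OMO sale (to banks) 16 billion rupees: reserves −16B, deposits 0.
Totals: Δreserves = −1B, Δdeposits = +15B.
Δrequired reserves = 12% × +15B = +1.8B.
Δexcess reserves = Δreserves − Δrequired = −1B − (+1.8B) = -2.8 billion.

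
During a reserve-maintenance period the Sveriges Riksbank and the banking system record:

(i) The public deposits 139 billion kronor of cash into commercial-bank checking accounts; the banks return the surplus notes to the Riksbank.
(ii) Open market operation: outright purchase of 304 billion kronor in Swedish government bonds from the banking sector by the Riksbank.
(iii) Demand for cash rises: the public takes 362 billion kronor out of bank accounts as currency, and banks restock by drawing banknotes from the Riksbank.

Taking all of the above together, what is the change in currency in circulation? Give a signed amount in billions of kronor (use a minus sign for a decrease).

+223 billion

Currency deposit 139 billion kronor: notes return to the central bank → −139B.
OMO purchase (from banks) 304 billion kronor: no currency enters or leaves circulation → 0.
Currency withdrawal 362 billion kronor: notes leave the central bank → +362B.
Net: −139 + 0 + 362 = +223 billion.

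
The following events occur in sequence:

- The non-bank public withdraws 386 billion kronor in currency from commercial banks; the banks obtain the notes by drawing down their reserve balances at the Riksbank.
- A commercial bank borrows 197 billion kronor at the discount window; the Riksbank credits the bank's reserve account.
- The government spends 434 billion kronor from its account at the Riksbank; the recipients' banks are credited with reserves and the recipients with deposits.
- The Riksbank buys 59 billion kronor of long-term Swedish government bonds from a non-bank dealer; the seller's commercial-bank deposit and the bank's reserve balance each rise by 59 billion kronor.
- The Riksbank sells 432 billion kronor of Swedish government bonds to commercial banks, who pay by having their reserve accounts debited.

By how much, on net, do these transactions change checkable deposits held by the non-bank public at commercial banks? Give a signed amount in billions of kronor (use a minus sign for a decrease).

Currency withdrawal 386 billion kronor: non-bank counterparties' bank balances fall → −386B.
Discount-window loan 197 billion kronor: the counterparty is a bank, so public deposits are unchanged → 0.
Government spending 434 billion kronor: non-bank counterparties' bank balances rise → +434B.
Asset purchase (from non-banks) 59 billion kronor: non-bank counterparties' bank balances rise → +59B.
OMO sale (to banks) 432 billion kronor: the counterparty is a bank, so public deposits are unchanged → 0.
Net: −386 + 0 + 434 + 59 + 0 = +107 billion.

+107 billion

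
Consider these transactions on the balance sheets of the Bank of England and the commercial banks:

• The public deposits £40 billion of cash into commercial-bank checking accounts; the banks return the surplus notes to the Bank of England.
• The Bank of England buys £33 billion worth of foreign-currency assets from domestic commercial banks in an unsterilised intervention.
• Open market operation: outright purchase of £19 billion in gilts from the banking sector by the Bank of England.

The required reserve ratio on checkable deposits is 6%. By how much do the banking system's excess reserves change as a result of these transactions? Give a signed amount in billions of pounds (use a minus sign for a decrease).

Currency deposit £40 billion: reserves +£40B, deposits +£40B.
FX purchase £33 billion: reserves +£33B, deposits 0.
OMO purchase (from banks) £19 billion: reserves +£19B, deposits 0.
Totals: Δreserves = +£92B, Δdeposits = +£40B.
Δrequired reserves = 6% × +£40B = +£2.4B.
Δexcess reserves = Δreserves − Δrequired = +£92B − (+£2.4B) = +£89.6 billion.

+£89.6 billion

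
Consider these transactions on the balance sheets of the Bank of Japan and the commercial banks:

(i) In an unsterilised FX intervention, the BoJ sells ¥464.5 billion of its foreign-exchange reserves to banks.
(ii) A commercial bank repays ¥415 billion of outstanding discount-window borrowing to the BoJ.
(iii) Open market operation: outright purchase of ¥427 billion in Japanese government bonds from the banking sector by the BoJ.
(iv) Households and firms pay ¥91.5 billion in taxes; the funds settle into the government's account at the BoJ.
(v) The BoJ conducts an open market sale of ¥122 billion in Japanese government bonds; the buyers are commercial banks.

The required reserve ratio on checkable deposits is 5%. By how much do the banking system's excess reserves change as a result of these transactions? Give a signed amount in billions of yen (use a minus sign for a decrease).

-¥661.425 billion

FX sale ¥464.5 billion: reserves −¥464.5B, deposits 0.
Discount-window repayment ¥415 billion: reserves −¥415B, deposits 0.
OMO purchase (from banks) ¥427 billion: reserves +¥427B, deposits 0.
Government account inflow ¥91.5 billion: reserves −¥91.5B, deposits −¥91.5B.
OMO sale (to banks) ¥122 billion: reserves −¥122B, deposits 0.
Totals: Δreserves = −¥666B, Δdeposits = −¥91.5B.
Δrequired reserves = 5% × −¥91.5B = −¥4.575B.
Δexcess reserves = Δreserves − Δrequired = −¥666B − (−¥4.575B) = -¥661.425 billion.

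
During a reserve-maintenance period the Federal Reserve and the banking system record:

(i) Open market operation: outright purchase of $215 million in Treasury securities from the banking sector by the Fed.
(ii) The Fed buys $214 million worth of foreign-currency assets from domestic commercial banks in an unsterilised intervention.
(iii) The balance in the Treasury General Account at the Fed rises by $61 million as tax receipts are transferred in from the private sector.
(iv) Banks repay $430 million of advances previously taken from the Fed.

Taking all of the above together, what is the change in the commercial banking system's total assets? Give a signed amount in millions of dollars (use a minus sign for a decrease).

OMO purchase (from banks) $215 million: just an asset swap on bank balance sheets → 0.
FX purchase $214 million: just an asset swap on bank balance sheets → 0.
Government account inflow $61 million: bank balance sheets shrink → −$61M.
Discount-window repayment $430 million: bank balance sheets shrink → −$430M.
Net: 0 + 0 − 61 − 430 = -$491 million.

-$491 million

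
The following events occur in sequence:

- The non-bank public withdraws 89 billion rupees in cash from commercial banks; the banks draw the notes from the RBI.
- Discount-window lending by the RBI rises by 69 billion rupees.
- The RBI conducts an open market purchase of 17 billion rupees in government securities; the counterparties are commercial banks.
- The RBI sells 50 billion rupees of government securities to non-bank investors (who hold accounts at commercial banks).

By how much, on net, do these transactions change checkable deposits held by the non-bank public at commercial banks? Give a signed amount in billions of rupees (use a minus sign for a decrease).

-139 billion

Currency withdrawal 89 billion rupees: non-bank counterparties' bank balances fall → −89B.
Discount-window loan 69 billion rupees: the counterparty is a bank, so public deposits are unchanged → 0.
OMO purchase (from banks) 17 billion rupees: the counterparty is a bank, so public deposits are unchanged → 0.
Asset sale (to non-banks) 50 billion rupees: non-bank counterparties' bank balances fall → −50B.
Net: −89 + 0 + 0 − 50 = -139 billion.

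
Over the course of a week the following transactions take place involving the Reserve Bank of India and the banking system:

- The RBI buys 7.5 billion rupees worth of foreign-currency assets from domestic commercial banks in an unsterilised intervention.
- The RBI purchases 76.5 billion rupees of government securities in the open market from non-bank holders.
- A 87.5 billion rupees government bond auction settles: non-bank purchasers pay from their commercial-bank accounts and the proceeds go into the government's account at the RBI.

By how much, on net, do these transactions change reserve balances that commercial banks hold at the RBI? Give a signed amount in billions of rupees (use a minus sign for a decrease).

-3.5 billion

FX purchase 7.5 billion rupees: the RBI pays by crediting reserve accounts → +7.5B.
Asset purchase (from non-banks) 76.5 billion rupees: the RBI pays by crediting reserve accounts → +76.5B.
Government account inflow 87.5 billion rupees: funds move from bank reserves into the government account → −87.5B.
Net: 7.5 + 76.5 − 87.5 = -3.5 billion.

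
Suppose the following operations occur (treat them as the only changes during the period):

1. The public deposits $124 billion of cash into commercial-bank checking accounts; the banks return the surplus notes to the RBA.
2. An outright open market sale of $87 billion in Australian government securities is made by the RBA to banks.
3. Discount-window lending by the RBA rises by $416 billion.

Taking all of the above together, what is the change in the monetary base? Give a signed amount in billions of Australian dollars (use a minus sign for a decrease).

+$329 billion

Currency deposit $124 billion: just a shift between currency and reserves — both are base money → 0.
OMO sale (to banks) $87 billion: RBA balance sheet contracts → −$87B.
Discount-window loan $416 billion: RBA balance sheet expands → +$416B.
Net: 0 − 87 + 416 = +$329 billion.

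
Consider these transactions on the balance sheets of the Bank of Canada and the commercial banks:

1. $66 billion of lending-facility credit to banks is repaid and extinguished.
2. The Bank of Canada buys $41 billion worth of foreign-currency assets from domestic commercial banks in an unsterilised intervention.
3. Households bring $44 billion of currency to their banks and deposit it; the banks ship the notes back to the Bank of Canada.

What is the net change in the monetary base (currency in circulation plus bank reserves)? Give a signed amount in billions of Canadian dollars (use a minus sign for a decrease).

-$25 billion

Bank of Canada balance sheet:
  Assets:      Loans to banks −$66B, Foreign assets +$41B
  Liabilities: Bank reserves +$19B, Currency in circulation −$44B
Commercial banking system:
  Assets:      Reserves at CB +$19B, Foreign assets −$41B
  Liabilities: Checkable deposits +$44B, Borrowings from CB −$66B
Monetary base = currency + reserves: −$44B + (+$19B) = -$25 billion.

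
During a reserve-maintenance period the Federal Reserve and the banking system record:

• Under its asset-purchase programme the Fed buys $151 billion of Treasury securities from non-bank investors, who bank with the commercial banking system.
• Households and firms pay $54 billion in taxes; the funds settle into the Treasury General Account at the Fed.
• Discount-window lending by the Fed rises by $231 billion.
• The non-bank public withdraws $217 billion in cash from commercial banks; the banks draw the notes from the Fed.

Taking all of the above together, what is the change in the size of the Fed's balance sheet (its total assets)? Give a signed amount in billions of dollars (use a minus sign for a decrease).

Fed balance sheet:
  Assets:      Securities +$151B, Loans to banks +$231B
  Liabilities: Bank reserves +$111B, Currency in circulation +$217B, Government deposits +$54B
Commercial banking system:
  Assets:      Reserves at CB +$111B
  Liabilities: Checkable deposits −$120B, Borrowings from CB +$231B
Change in total Fed assets = +$382 billion.

+$382 billion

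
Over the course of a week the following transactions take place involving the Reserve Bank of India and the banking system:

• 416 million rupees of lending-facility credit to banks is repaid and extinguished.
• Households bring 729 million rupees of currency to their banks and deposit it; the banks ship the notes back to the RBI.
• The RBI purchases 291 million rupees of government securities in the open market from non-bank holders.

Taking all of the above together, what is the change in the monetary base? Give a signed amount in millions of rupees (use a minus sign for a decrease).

-125 million

RBI balance sheet:
  Assets:      Securities +291M, Loans to banks −416M
  Liabilities: Bank reserves +604M, Currency in circulation −729M
Commercial banking system:
  Assets:      Reserves at CB +604M
  Liabilities: Checkable deposits +1020M, Borrowings from CB −416M
Monetary base = currency + reserves: −729M + (+604M) = -125 million.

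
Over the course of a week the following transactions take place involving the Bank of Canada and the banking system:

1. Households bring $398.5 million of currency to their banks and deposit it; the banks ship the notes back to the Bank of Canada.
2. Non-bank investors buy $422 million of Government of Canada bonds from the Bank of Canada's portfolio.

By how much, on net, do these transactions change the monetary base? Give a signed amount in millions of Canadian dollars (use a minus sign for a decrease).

-$422 million

Currency deposit $398.5 million: just a shift between currency and reserves — both are base money → 0.
Asset sale (to non-banks) $422 million: Bank of Canada balance sheet contracts → −$422M.
Net: 0 − 422 = -$422 million.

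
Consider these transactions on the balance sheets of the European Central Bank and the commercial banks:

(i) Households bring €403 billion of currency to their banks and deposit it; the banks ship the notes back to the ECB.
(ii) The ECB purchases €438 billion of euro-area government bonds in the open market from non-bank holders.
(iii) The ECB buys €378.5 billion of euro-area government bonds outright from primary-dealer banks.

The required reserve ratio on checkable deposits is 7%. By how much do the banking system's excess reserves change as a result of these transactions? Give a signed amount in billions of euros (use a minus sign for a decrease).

Currency deposit €403 billion: reserves +€403B, deposits +€403B.
Asset purchase (from non-banks) €438 billion: reserves +€438B, deposits +€438B.
OMO purchase (from banks) €378.5 billion: reserves +€378.5B, deposits 0.
Totals: Δreserves = +€1219.5B, Δdeposits = +€841B.
Δrequired reserves = 7% × +€841B = +€58.87B.
Δexcess reserves = Δreserves − Δrequired = +€1219.5B − (+€58.87B) = +€1160.63 billion.

+€1160.63 billion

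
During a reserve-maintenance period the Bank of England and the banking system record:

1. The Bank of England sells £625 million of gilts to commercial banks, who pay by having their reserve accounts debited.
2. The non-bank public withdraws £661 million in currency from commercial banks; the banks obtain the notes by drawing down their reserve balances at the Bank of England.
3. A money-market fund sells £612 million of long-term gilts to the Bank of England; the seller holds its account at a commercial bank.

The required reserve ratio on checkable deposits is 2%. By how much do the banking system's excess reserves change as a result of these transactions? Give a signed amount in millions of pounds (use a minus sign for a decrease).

-£673.02 million

OMO sale (to banks) £625 million: reserves −£625M, deposits 0.
Currency withdrawal £661 million: reserves −£661M, deposits −£661M.
Asset purchase (from non-banks) £612 million: reserves +£612M, deposits +£612M.
Totals: Δreserves = −£674M, Δdeposits = −£49M.
Δrequired reserves = 2% × −£49M = −£0.98M.
Δexcess reserves = Δreserves − Δrequired = −£674M − (−£0.98M) = -£673.02 million.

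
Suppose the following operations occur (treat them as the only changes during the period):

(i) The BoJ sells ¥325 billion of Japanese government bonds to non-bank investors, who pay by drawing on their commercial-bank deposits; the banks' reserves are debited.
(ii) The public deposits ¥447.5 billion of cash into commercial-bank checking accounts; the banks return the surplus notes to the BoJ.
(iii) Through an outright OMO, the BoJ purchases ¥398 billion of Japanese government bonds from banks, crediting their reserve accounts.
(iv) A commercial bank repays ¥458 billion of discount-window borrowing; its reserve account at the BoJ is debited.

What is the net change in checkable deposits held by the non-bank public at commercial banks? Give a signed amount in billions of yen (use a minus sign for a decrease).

Asset sale (to non-banks) ¥325 billion: non-bank counterparties' bank balances fall → −¥325B.
Currency deposit ¥447.5 billion: non-bank counterparties' bank balances rise → +¥447.5B.
OMO purchase (from banks) ¥398 billion: the counterparty is a bank, so public deposits are unchanged → 0.
Discount-window repayment ¥458 billion: the counterparty is a bank, so public deposits are unchanged → 0.
Net: −325 + 447.5 + 0 + 0 = +¥122.5 billion.

+¥122.5 billion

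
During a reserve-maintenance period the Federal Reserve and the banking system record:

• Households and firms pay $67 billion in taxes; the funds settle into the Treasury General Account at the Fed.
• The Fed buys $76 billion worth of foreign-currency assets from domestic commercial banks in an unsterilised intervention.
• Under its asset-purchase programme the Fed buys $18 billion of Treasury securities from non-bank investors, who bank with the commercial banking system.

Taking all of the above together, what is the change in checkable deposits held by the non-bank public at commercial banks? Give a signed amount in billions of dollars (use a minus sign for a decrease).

Fed balance sheet:
  Assets:      Securities +$18B, Foreign assets +$76B
  Liabilities: Bank reserves +$27B, Government deposits +$67B
Commercial banking system:
  Assets:      Reserves at CB +$27B, Foreign assets −$76B
  Liabilities: Checkable deposits −$49B
So the change in checkable deposits held by the non-bank public at commercial banks is -$49 billion.

-$49 billion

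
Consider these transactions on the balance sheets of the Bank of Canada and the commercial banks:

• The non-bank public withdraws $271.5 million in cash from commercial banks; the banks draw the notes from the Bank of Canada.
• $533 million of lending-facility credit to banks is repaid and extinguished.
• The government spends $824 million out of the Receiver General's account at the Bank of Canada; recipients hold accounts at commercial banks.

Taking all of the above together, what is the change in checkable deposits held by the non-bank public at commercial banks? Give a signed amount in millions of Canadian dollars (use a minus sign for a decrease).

+$552.5 million

Currency withdrawal $271.5 million: non-bank counterparties' bank balances fall → −$271.5M.
Discount-window repayment $533 million: the counterparty is a bank, so public deposits are unchanged → 0.
Government spending $824 million: non-bank counterparties' bank balances rise → +$824M.
Net: −271.5 + 0 + 824 = +$552.5 million.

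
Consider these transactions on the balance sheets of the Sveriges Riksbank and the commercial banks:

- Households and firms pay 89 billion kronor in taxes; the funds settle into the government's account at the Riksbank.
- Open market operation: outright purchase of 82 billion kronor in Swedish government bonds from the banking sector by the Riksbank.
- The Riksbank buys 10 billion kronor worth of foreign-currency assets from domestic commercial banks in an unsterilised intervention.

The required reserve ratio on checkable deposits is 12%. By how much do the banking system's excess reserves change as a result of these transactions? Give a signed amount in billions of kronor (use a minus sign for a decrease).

+13.68 billion

Government account inflow 89 billion kronor: reserves −89B, deposits −89B.
OMO purchase (from banks) 82 billion kronor: reserves +82B, deposits 0.
FX purchase 10 billion kronor: reserves +10B, deposits 0.
Totals: Δreserves = +3B, Δdeposits = −89B.
Δrequired reserves = 12% × −89B = −10.68B.
Δexcess reserves = Δreserves − Δrequired = +3B − (−10.68B) = +13.68 billion.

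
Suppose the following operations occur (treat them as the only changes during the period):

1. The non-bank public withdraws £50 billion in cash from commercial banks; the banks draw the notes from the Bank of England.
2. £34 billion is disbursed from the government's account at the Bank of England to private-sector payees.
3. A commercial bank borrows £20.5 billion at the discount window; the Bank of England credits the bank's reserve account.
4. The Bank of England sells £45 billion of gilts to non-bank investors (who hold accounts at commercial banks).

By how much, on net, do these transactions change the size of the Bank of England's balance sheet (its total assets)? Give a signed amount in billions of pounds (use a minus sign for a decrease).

Currency withdrawal £50 billion: only the composition of liabilities changes → 0.
Government spending £34 billion: only the composition of liabilities changes → 0.
Discount-window loan £20.5 billion: a Bank of England asset is acquired → +£20.5B.
Asset sale (to non-banks) £45 billion: a Bank of England asset is shed → −£45B.
Net: 0 + 0 + 20.5 − 45 = -£24.5 billion.

-£24.5 billion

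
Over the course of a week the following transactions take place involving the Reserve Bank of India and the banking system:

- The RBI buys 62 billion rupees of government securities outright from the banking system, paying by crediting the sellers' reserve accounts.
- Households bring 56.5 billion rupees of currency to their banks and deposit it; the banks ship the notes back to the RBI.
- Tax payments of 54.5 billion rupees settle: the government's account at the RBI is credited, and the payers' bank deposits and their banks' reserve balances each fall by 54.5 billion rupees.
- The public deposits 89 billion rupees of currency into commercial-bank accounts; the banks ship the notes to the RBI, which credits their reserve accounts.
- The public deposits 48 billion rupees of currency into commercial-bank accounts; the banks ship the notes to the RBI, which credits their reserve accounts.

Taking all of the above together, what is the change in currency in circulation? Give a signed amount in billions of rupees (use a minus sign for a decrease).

-193.5 billion

RBI balance sheet:
  Assets:      Securities +62B
  Liabilities: Bank reserves +201B, Currency in circulation −193.5B, Government deposits +54.5B
Commercial banking system:
  Assets:      Reserves at CB +201B, Securities −62B
  Liabilities: Checkable deposits +139B
So the change in currency in circulation is -193.5 billion.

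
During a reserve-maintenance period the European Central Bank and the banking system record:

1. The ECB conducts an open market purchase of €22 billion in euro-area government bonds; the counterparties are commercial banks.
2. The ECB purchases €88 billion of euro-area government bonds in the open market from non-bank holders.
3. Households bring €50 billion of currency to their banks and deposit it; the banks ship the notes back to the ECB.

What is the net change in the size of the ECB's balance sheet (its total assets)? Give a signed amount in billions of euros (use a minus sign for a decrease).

+€110 billion

OMO purchase (from banks) €22 billion: an ECB asset is acquired → +€22B.
Asset purchase (from non-banks) €88 billion: an ECB asset is acquired → +€88B.
Currency deposit €50 billion: only the composition of liabilities changes → 0.
Net: 22 + 88 + 0 = +€110 billion.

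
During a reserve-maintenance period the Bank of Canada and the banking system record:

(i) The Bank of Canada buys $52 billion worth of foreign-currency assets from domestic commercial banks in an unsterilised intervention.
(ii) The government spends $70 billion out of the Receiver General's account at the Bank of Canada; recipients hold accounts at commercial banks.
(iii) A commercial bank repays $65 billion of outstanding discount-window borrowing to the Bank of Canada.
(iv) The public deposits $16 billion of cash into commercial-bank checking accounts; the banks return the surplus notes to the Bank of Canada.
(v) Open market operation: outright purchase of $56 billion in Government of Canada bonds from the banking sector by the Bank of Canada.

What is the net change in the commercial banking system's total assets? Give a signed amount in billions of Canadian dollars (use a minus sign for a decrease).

FX purchase $52 billion: just an asset swap on bank balance sheets → 0.
Government spending $70 billion: bank balance sheets expand → +$70B.
Discount-window repayment $65 billion: bank balance sheets shrink → −$65B.
Currency deposit $16 billion: bank balance sheets expand → +$16B.
OMO purchase (from banks) $56 billion: just an asset swap on bank balance sheets → 0.
Net: 0 + 70 − 65 + 16 + 0 = +$21 billion.

+$21 billion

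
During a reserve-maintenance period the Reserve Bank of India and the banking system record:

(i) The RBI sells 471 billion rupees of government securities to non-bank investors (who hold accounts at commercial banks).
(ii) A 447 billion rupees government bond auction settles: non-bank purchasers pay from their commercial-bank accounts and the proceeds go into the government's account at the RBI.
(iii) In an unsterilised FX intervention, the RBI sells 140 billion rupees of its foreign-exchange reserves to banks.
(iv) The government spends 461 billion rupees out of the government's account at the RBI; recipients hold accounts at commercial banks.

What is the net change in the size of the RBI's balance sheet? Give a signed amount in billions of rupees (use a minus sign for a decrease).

RBI balance sheet:
  Assets:      Securities −471B, Foreign assets −140B
  Liabilities: Bank reserves −597B, Government deposits −14B
Commercial banking system:
  Assets:      Reserves at CB −597B, Foreign assets +140B
  Liabilities: Checkable deposits −457B
Change in total RBI assets = -611 billion.

-611 billion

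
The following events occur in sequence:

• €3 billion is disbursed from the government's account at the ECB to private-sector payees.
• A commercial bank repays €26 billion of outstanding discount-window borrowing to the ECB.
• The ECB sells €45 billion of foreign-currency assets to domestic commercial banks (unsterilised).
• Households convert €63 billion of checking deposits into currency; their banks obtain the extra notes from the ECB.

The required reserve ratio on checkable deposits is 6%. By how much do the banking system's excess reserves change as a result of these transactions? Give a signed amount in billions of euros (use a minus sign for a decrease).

-€127.4 billion

Government spending €3 billion: reserves +€3B, deposits +€3B.
Discount-window repayment €26 billion: reserves −€26B, deposits 0.
FX sale €45 billion: reserves −€45B, deposits 0.
Currency withdrawal €63 billion: reserves −€63B, deposits −€63B.
Totals: Δreserves = −€131B, Δdeposits = −€60B.
Δrequired reserves = 6% × −€60B = −€3.6B.
Δexcess reserves = Δreserves − Δrequired = −€131B − (−€3.6B) = -€127.4 billion.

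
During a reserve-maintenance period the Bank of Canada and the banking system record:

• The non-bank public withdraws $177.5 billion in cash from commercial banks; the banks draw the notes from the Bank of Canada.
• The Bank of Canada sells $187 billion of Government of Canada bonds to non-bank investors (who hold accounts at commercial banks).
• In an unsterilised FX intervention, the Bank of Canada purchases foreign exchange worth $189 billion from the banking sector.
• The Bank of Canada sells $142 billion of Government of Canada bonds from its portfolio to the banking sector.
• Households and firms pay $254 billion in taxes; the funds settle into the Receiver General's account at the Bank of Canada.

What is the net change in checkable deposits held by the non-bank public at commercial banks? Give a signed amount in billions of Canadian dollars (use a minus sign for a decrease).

Currency withdrawal $177.5 billion: non-bank counterparties' bank balances fall → −$177.5B.
Asset sale (to non-banks) $187 billion: non-bank counterparties' bank balances fall → −$187B.
FX purchase $189 billion: the counterparty is a bank, so public deposits are unchanged → 0.
OMO sale (to banks) $142 billion: the counterparty is a bank, so public deposits are unchanged → 0.
Government account inflow $254 billion: non-bank counterparties' bank balances fall → −$254B.
Net: −177.5 − 187 + 0 + 0 − 254 = -$618.5 billion.

-$618.5 billion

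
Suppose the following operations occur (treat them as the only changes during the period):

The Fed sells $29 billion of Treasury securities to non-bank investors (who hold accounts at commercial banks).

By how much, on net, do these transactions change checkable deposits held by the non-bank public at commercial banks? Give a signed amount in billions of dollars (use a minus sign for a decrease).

-$29 billion

Fed balance sheet:
  Assets:      Securities −$29B
  Liabilities: Bank reserves −$29B
Commercial banking system:
  Assets:      Reserves at CB −$29B
  Liabilities: Checkable deposits −$29B
So the change in checkable deposits held by the non-bank public at commercial banks is -$29 billion.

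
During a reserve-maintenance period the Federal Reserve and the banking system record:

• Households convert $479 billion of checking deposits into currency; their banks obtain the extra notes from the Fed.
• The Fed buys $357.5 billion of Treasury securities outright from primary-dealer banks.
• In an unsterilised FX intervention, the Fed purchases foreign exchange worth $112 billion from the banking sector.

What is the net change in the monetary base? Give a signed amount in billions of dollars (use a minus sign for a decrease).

Currency withdrawal $479 billion: just a shift between currency and reserves — both are base money → 0.
OMO purchase (from banks) $357.5 billion: Fed balance sheet expands → +$357.5B.
FX purchase $112 billion: Fed balance sheet expands → +$112B.
Net: 0 + 357.5 + 112 = +$469.5 billion.

+$469.5 billion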